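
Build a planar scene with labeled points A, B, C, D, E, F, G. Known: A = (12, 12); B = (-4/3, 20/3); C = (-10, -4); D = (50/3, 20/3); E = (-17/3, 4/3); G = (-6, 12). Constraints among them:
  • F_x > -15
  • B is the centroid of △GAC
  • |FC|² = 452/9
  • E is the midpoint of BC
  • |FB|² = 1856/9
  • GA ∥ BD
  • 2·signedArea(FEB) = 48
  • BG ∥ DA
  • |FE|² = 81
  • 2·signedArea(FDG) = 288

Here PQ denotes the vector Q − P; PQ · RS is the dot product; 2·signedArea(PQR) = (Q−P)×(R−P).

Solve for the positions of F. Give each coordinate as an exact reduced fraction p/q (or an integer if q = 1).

F = (-44/3, 4/3)

1. F_x = -44/3  [2·signedArea(FEB) = 48 ∩ 2·signedArea(FDG) = 288]
2. F_y = 4/3  [2·signedArea(FEB) = 48 ∩ 2·signedArea(FDG) = 288]
   → F = (-44/3, 4/3)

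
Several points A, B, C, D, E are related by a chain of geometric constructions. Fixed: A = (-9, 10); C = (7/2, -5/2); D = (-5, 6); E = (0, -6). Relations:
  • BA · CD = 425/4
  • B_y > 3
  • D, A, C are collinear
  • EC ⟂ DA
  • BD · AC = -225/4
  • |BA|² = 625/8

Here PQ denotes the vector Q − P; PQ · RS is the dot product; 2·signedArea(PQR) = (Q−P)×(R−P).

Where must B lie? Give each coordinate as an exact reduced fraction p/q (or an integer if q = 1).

1. B_x = -11/4  [line -25/2·x + 25/2·y + -325/4 = 0 ∩ |BA|² = 625/8]
2. B_y = 15/4  [line -25/2·x + 25/2·y + -325/4 = 0 ∩ |BA|² = 625/8]
   → B = (-11/4, 15/4)

B = (-11/4, 15/4)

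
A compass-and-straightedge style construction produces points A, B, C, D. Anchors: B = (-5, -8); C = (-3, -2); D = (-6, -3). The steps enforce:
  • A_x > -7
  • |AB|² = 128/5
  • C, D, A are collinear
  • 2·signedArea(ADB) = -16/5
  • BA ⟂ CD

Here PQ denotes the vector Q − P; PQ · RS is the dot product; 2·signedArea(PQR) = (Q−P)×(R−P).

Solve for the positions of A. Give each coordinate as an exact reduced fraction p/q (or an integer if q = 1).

1. A_x = -33/5  [C, D, A are collinear ∩ BA ⟂ CD]
2. A_y = -16/5  [C, D, A are collinear ∩ BA ⟂ CD]
   → A = (-33/5, -16/5)

A = (-33/5, -16/5)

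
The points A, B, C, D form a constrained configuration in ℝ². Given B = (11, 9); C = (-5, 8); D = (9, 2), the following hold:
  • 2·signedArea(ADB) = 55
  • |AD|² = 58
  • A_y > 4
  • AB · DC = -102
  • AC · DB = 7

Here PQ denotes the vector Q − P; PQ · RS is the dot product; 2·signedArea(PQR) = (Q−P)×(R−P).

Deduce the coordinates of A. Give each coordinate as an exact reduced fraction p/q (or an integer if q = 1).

1. A_x = 2  [2·signedArea(ADB) = 55 ∩ AB · DC = -102]
2. A_y = 5  [2·signedArea(ADB) = 55 ∩ AB · DC = -102]
   → A = (2, 5)

A = (2, 5)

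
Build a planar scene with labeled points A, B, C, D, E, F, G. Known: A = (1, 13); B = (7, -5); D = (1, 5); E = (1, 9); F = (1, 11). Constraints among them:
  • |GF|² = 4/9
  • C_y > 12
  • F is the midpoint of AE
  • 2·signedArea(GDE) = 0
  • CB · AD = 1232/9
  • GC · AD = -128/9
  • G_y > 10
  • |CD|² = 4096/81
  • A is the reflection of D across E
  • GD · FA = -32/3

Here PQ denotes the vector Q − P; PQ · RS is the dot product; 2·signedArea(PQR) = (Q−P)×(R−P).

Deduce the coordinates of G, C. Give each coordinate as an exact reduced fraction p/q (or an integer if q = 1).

C = (1, 109/9)
G = (1, 31/3)

1. G_x = 1  [2·signedArea(GDE) = 0 ∩ GD · FA = -32/3]
2. G_y = 31/3  [2·signedArea(GDE) = 0 ∩ GD · FA = -32/3]
   → G = (1, 31/3)
3. C_y = 109/9  [CB · AD = 1232/9]
4. C_x = 1  [|CD|² = 4096/81]
   → C = (1, 109/9)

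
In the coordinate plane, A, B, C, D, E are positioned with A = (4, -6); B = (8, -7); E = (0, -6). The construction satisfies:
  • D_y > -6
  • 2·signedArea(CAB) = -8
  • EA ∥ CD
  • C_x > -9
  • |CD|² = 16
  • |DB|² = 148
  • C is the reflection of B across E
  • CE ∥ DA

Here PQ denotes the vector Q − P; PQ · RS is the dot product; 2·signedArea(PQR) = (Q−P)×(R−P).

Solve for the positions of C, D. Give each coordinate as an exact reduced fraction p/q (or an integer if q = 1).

1. C_x = -8  [C is the reflection of B across E]
2. C_y = -5  [C is the reflection of B across E]
   → C = (-8, -5)
3. D_x = -4  [CE ∥ DA ∩ EA ∥ CD]
4. D_y = -5  [CE ∥ DA ∩ EA ∥ CD]
   → D = (-4, -5)

C = (-8, -5)
D = (-4, -5)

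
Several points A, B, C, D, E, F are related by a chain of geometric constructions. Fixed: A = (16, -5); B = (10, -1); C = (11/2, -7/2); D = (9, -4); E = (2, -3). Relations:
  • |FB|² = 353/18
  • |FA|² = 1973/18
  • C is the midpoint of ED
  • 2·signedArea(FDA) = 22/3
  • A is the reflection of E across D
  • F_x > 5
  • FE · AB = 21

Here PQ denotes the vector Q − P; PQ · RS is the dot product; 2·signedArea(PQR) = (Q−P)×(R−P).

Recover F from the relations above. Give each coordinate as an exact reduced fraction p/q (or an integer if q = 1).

F = (35/6, -5/2)

1. F_x = 35/6  [FE · AB = 21 ∩ 2·signedArea(FDA) = 22/3]
2. F_y = -5/2  [FE · AB = 21 ∩ 2·signedArea(FDA) = 22/3]
   → F = (35/6, -5/2)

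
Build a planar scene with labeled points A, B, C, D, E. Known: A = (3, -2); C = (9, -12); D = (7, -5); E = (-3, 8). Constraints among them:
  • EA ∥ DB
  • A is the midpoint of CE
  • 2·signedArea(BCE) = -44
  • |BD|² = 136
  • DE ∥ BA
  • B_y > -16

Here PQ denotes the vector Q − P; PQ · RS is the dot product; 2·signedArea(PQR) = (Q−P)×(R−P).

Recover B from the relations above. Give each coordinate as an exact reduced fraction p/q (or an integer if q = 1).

1. B_x = 13  [DE ∥ BA ∩ EA ∥ DB]
2. B_y = -15  [DE ∥ BA ∩ EA ∥ DB]
   → B = (13, -15)

B = (13, -15)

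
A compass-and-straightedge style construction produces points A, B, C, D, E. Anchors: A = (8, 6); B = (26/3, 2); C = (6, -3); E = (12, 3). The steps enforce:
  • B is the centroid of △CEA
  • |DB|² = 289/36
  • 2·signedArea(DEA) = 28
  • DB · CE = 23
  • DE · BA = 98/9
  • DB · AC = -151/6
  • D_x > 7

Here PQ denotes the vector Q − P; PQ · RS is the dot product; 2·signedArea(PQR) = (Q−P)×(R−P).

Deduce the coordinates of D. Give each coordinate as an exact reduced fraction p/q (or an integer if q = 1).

D = (22/3, -1/2)

1. D_x = 22/3  [DB · AC = -151/6 ∩ 2·signedArea(DEA) = 28]
2. D_y = -1/2  [DB · AC = -151/6 ∩ 2·signedArea(DEA) = 28]
   → D = (22/3, -1/2)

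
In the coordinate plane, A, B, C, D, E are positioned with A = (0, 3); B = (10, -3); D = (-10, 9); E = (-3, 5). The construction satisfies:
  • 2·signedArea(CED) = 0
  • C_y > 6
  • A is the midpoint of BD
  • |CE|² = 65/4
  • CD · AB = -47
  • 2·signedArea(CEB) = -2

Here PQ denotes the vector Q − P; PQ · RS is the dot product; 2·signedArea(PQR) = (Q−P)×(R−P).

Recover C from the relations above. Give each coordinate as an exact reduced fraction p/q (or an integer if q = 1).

1. C_x = -13/2  [2·signedArea(CED) = 0 ∩ 2·signedArea(CEB) = -2]
2. C_y = 7  [2·signedArea(CED) = 0 ∩ 2·signedArea(CEB) = -2]
   → C = (-13/2, 7)

C = (-13/2, 7)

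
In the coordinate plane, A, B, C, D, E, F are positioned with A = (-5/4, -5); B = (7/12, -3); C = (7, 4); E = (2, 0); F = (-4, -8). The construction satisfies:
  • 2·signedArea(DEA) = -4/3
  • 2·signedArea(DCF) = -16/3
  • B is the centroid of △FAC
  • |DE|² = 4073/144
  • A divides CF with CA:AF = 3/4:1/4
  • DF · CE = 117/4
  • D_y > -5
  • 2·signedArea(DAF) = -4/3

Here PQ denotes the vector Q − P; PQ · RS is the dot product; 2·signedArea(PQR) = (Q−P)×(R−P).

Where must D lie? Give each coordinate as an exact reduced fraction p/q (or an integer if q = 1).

1. D_x = -13/12  [2·signedArea(DEA) = -4/3 ∩ 2·signedArea(DCF) = -16/3]
2. D_y = -13/3  [2·signedArea(DEA) = -4/3 ∩ 2·signedArea(DCF) = -16/3]
   → D = (-13/12, -13/3)

D = (-13/12, -13/3)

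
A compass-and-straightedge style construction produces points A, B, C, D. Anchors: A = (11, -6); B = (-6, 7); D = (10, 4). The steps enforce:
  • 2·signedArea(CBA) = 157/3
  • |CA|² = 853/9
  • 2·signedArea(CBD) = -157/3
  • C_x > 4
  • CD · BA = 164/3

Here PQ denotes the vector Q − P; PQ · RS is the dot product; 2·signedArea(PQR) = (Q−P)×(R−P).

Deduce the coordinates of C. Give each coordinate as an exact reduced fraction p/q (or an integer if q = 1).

C = (5, 5/3)

1. C_x = 5  [CD · BA = 164/3 ∩ 2·signedArea(CBD) = -157/3]
2. C_y = 5/3  [CD · BA = 164/3 ∩ 2·signedArea(CBD) = -157/3]
   → C = (5, 5/3)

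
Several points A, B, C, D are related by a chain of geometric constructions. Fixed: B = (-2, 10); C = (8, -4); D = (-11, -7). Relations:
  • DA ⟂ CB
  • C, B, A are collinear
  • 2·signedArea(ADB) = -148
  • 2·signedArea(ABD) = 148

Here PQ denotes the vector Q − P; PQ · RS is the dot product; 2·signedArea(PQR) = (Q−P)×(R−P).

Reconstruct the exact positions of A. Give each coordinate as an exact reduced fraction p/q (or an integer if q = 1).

1. A_x = 3  [C, B, A are collinear ∩ DA ⟂ CB]
2. A_y = 3  [C, B, A are collinear ∩ DA ⟂ CB]
   → A = (3, 3)

A = (3, 3)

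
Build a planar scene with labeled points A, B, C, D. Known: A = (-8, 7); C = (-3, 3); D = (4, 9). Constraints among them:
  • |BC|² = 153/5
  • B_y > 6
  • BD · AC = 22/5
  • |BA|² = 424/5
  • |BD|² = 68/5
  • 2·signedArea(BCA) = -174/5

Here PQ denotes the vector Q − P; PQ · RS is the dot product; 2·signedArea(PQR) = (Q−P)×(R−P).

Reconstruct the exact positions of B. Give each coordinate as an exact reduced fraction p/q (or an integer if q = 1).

1. B_x = 6/5  [2·signedArea(BCA) = -174/5 ∩ BD · AC = 22/5]
2. B_y = 33/5  [2·signedArea(BCA) = -174/5 ∩ BD · AC = 22/5]
   → B = (6/5, 33/5)

B = (6/5, 33/5)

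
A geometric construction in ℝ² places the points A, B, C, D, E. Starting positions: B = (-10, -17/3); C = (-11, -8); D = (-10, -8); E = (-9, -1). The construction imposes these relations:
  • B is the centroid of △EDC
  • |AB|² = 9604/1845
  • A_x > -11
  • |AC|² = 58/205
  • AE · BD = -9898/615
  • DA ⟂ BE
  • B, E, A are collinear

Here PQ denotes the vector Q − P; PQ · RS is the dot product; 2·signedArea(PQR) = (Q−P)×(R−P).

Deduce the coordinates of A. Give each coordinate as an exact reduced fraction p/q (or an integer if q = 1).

A = (-2148/205, -1619/205)

1. A_x = -2148/205  [B, E, A are collinear ∩ DA ⟂ BE]
2. A_y = -1619/205  [B, E, A are collinear ∩ DA ⟂ BE]
   → A = (-2148/205, -1619/205)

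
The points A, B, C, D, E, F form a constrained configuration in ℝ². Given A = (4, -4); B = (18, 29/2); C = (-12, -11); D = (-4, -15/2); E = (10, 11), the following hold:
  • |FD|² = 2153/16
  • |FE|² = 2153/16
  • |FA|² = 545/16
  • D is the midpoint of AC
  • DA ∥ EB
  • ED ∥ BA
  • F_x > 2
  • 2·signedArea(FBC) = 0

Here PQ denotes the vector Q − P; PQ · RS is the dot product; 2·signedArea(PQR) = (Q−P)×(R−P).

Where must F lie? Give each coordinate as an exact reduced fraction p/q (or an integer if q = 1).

F = (3, 7/4)

1. F_x = 3  [line 51/2·x + -30·y + -24 = 0 ∩ |FD|² = 2153/16]
2. F_y = 7/4  [line 51/2·x + -30·y + -24 = 0 ∩ |FD|² = 2153/16]
   → F = (3, 7/4)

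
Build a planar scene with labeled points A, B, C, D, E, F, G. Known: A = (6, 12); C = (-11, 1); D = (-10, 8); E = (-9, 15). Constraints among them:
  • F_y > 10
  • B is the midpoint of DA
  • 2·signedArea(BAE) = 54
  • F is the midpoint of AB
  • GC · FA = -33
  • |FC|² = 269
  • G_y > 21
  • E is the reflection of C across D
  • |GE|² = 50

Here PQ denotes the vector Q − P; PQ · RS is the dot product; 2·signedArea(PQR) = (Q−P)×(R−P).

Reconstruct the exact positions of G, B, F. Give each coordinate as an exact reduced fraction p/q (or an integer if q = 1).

1. B_x = -2  [B is the midpoint of DA]
2. B_y = 10  [B is the midpoint of DA]
   → B = (-2, 10)
3. F_x = 2  [F is the midpoint of AB]
4. F_y = 11  [F is the midpoint of AB]
   → F = (2, 11)
5. G_x = -8  [line -4·x + -1·y + -10 = 0 ∩ |GE|² = 50]
6. G_y = 22  [line -4·x + -1·y + -10 = 0 ∩ |GE|² = 50]
   → G = (-8, 22)

B = (-2, 10)
F = (2, 11)
G = (-8, 22)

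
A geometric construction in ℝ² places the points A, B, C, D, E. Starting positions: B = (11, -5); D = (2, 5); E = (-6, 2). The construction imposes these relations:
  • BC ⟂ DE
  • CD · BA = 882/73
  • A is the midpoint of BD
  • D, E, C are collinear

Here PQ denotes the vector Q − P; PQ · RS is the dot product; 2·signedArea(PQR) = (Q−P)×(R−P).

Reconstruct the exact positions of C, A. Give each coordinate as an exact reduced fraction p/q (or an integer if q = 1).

A = (13/2, 0)
C = (482/73, 491/73)

1. C_x = 482/73  [D, E, C are collinear ∩ BC ⟂ DE]
2. C_y = 491/73  [D, E, C are collinear ∩ BC ⟂ DE]
   → C = (482/73, 491/73)
3. A_x = 13/2  [A is the midpoint of BD]
4. A_y = 0  [A is the midpoint of BD]
   → A = (13/2, 0)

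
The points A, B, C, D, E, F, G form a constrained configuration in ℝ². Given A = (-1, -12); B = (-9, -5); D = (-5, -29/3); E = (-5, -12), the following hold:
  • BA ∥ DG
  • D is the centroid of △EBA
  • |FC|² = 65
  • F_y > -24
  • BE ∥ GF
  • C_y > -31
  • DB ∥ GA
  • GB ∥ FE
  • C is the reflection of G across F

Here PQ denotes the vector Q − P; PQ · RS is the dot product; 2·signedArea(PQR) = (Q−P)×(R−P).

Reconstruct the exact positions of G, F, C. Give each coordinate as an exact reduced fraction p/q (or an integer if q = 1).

C = (11, -92/3)
F = (7, -71/3)
G = (3, -50/3)

1. G_x = 3  [DB ∥ GA ∩ BA ∥ DG]
2. G_y = -50/3  [DB ∥ GA ∩ BA ∥ DG]
   → G = (3, -50/3)
3. F_x = 7  [GB ∥ FE ∩ BE ∥ GF]
4. F_y = -71/3  [GB ∥ FE ∩ BE ∥ GF]
   → F = (7, -71/3)
5. C_x = 11  [C is the reflection of G across F]
6. C_y = -92/3  [C is the reflection of G across F]
   → C = (11, -92/3)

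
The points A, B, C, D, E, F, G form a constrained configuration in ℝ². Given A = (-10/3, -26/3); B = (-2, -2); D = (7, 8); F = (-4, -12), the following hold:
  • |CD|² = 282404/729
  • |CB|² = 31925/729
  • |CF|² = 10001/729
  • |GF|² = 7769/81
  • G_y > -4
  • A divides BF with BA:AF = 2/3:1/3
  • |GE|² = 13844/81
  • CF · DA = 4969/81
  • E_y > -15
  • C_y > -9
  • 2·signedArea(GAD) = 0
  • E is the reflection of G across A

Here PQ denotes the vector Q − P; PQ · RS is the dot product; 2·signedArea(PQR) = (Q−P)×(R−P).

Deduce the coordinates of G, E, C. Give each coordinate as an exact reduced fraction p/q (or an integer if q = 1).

1. G_x = 1/9  [line -50/3·x + 31/3·y + 34 = 0 ∩ |GF|² = 7769/81]
2. G_y = -28/9  [line -50/3·x + 31/3·y + 34 = 0 ∩ |GF|² = 7769/81]
   → G = (1/9, -28/9)
3. E_x = -61/9  [E is the reflection of G across A]
4. E_y = -128/9  [E is the reflection of G across A]
   → E = (-61/9, -128/9)
5. C_x = -109/27  [line 31/3·x + 50/3·y + 14579/81 = 0 ∩ |CF|² = 10001/729]
6. C_y = -224/27  [line 31/3·x + 50/3·y + 14579/81 = 0 ∩ |CF|² = 10001/729]
   → C = (-109/27, -224/27)

C = (-109/27, -224/27)
E = (-61/9, -128/9)
G = (1/9, -28/9)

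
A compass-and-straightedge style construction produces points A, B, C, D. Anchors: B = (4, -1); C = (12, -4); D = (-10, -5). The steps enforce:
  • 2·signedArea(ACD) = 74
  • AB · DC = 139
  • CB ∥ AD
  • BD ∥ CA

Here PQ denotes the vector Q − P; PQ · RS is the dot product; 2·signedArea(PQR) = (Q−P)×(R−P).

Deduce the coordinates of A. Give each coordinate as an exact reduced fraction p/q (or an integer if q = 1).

A = (-2, -8)

1. A_x = -2  [CB ∥ AD ∩ BD ∥ CA]
2. A_y = -8  [CB ∥ AD ∩ BD ∥ CA]
   → A = (-2, -8)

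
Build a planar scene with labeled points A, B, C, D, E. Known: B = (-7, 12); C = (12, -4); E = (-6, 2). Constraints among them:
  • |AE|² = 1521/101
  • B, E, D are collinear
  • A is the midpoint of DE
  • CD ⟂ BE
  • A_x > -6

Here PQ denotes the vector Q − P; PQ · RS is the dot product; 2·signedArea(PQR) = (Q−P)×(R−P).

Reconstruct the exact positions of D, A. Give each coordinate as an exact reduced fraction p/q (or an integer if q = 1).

A = (-567/101, -188/101)
D = (-528/101, -578/101)

1. D_x = -528/101  [B, E, D are collinear ∩ CD ⟂ BE]
2. D_y = -578/101  [B, E, D are collinear ∩ CD ⟂ BE]
   → D = (-528/101, -578/101)
3. A_x = -567/101  [A is the midpoint of DE]
4. A_y = -188/101  [A is the midpoint of DE]
   → A = (-567/101, -188/101)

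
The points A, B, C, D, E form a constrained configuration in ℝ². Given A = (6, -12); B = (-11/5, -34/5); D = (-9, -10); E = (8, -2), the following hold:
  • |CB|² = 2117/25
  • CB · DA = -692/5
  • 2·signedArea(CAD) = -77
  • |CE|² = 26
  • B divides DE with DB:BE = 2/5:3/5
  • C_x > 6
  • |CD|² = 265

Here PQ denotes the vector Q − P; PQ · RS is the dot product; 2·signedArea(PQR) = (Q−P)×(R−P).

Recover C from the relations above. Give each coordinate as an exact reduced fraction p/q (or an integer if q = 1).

1. C_x = 7  [2·signedArea(CAD) = -77 ∩ CB · DA = -692/5]
2. C_y = -7  [2·signedArea(CAD) = -77 ∩ CB · DA = -692/5]
   → C = (7, -7)

C = (7, -7)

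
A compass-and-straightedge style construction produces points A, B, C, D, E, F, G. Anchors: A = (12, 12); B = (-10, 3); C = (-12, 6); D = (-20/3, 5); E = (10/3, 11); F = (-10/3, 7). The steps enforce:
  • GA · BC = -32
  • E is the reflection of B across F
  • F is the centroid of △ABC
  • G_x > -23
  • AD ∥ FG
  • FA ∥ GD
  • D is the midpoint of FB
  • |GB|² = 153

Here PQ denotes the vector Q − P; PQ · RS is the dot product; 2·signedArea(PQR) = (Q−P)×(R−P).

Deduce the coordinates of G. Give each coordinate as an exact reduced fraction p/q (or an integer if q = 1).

G = (-22, 0)

1. G_x = -22  [FA ∥ GD ∩ AD ∥ FG]
2. G_y = 0  [FA ∥ GD ∩ AD ∥ FG]
   → G = (-22, 0)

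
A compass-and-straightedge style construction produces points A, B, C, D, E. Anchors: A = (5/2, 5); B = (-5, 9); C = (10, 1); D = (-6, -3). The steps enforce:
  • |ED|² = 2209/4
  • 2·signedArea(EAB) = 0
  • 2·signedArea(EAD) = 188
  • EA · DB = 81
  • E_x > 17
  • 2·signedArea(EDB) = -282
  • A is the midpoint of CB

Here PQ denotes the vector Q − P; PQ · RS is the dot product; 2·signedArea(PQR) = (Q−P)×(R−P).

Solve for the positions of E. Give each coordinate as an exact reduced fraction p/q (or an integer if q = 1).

E = (35/2, -3)

1. E_x = 35/2  [2·signedArea(EAB) = 0 ∩ 2·signedArea(EAD) = 188]
2. E_y = -3  [2·signedArea(EAB) = 0 ∩ 2·signedArea(EAD) = 188]
   → E = (35/2, -3)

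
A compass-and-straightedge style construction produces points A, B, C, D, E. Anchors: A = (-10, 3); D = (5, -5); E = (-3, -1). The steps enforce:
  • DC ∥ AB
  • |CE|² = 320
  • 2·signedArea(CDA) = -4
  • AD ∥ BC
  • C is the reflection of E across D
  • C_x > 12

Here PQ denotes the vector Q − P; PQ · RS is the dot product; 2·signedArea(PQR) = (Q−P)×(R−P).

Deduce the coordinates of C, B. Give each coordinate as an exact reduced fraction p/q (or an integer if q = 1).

B = (-2, -1)
C = (13, -9)

1. C_x = 13  [C is the reflection of E across D]
2. C_y = -9  [C is the reflection of E across D]
   → C = (13, -9)
3. B_x = -2  [AD ∥ BC ∩ DC ∥ AB]
4. B_y = -1  [AD ∥ BC ∩ DC ∥ AB]
   → B = (-2, -1)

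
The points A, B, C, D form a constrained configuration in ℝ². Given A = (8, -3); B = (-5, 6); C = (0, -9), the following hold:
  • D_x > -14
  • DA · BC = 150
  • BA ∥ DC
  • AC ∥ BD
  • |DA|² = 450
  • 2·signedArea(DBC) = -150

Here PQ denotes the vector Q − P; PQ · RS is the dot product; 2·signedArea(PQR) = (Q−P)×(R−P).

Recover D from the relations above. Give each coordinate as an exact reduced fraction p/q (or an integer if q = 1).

1. D_x = -13  [BA ∥ DC ∩ AC ∥ BD]
2. D_y = 0  [BA ∥ DC ∩ AC ∥ BD]
   → D = (-13, 0)

D = (-13, 0)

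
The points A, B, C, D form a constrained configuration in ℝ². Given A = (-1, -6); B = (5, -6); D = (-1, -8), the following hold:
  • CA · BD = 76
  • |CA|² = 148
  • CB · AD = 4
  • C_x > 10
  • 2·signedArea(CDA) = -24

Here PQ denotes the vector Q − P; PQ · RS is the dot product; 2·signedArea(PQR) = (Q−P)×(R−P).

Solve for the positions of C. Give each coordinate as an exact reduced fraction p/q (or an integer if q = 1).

1. C_x = 11  [CB · AD = 4 ∩ CA · BD = 76]
2. C_y = -4  [CB · AD = 4 ∩ CA · BD = 76]
   → C = (11, -4)

C = (11, -4)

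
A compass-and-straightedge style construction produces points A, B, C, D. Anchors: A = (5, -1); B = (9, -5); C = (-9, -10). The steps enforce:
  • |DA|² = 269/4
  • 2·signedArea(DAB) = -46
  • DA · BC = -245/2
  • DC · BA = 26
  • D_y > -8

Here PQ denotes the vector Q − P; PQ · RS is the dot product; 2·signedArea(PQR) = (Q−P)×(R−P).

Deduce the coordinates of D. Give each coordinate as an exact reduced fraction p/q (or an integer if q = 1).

1. D_x = 0  [2·signedArea(DAB) = -46 ∩ DC · BA = 26]
2. D_y = -15/2  [2·signedArea(DAB) = -46 ∩ DC · BA = 26]
   → D = (0, -15/2)

D = (0, -15/2)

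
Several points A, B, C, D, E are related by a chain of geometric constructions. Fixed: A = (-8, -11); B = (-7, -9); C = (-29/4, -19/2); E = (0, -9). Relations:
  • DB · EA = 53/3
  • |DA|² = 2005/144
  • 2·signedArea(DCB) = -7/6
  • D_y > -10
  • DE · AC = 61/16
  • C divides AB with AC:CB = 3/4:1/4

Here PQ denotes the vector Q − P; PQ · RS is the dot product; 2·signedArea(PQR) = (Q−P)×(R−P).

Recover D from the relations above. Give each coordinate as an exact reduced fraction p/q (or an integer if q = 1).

D = (-19/4, -55/6)

1. D_x = -19/4  [DB · EA = 53/3 ∩ 2·signedArea(DCB) = -7/6]
2. D_y = -55/6  [DB · EA = 53/3 ∩ 2·signedArea(DCB) = -7/6]
   → D = (-19/4, -55/6)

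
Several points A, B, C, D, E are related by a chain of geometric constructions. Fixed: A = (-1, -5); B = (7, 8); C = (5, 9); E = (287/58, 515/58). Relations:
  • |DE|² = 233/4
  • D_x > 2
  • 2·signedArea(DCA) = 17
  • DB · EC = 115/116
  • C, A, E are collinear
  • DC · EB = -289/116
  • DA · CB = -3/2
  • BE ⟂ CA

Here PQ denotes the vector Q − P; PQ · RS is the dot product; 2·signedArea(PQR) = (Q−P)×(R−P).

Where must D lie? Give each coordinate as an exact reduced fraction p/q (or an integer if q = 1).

1. D_x = 3  [DB · EC = 115/116 ∩ DC · EB = -289/116]
2. D_y = 3/2  [DB · EC = 115/116 ∩ DC · EB = -289/116]
   → D = (3, 3/2)

D = (3, 3/2)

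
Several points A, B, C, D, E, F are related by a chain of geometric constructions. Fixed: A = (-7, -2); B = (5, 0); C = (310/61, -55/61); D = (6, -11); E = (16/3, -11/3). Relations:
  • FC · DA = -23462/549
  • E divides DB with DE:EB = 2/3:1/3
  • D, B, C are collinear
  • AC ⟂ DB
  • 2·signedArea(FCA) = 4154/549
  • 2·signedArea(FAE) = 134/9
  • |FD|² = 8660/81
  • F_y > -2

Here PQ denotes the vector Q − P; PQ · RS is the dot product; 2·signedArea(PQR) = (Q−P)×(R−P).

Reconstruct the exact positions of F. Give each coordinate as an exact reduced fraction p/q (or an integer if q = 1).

1. F_x = 10/9  [2·signedArea(FAE) = 134/9 ∩ FC · DA = -23462/549]
2. F_y = -17/9  [2·signedArea(FAE) = 134/9 ∩ FC · DA = -23462/549]
   → F = (10/9, -17/9)

F = (10/9, -17/9)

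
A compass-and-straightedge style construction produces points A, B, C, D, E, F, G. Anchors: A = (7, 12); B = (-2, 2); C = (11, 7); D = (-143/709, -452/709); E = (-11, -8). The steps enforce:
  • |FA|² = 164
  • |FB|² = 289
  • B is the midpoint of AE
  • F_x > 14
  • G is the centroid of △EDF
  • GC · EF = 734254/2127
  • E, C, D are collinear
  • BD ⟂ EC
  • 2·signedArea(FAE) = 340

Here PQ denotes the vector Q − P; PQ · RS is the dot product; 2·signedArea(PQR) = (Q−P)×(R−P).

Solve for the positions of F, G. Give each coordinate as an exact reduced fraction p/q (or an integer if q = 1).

1. F_x = 15  [line 20·x + -18·y + -264 = 0 ∩ |FB|² = 289]
2. F_y = 2  [line 20·x + -18·y + -264 = 0 ∩ |FB|² = 289]
   → F = (15, 2)
3. G_x = 2693/2127  [G is the centroid of △EDF]
4. G_y = -4706/2127  [G is the centroid of △EDF]
   → G = (2693/2127, -4706/2127)

F = (15, 2)
G = (2693/2127, -4706/2127)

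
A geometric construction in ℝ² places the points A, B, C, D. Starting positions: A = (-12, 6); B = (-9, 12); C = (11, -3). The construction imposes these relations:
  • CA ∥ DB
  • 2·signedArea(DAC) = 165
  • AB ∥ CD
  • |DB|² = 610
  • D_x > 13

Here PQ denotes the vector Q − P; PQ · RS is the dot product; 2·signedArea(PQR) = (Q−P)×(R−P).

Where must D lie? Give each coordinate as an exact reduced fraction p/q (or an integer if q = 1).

1. D_x = 14  [CA ∥ DB ∩ AB ∥ CD]
2. D_y = 3  [CA ∥ DB ∩ AB ∥ CD]
   → D = (14, 3)

D = (14, 3)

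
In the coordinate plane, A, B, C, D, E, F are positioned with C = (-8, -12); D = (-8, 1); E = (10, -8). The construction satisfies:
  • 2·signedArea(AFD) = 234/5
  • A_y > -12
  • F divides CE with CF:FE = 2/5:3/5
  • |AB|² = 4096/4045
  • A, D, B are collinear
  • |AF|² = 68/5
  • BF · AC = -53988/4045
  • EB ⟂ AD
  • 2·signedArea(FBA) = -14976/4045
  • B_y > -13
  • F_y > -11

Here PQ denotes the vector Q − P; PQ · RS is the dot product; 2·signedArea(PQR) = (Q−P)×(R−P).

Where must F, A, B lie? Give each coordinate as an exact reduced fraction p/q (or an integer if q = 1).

A = (-22/5, -56/5)
B = (-16646/4045, -49208/4045)
F = (-4/5, -52/5)

1. F_x = -4/5  [F divides CE with CF:FE = 2/5:3/5]
2. F_y = -52/5  [F divides CE with CF:FE = 2/5:3/5]
   → F = (-4/5, -52/5)
3. A_x = -22/5  [line -57/5·x + -36/5·y + -654/5 = 0 ∩ |AF|² = 68/5]
4. A_y = -56/5  [line -57/5·x + -36/5·y + -654/5 = 0 ∩ |AF|² = 68/5]
   → A = (-22/5, -56/5)
5. B_x = -16646/4045  [A, D, B are collinear ∩ EB ⟂ AD]
6. B_y = -49208/4045  [A, D, B are collinear ∩ EB ⟂ AD]
   → B = (-16646/4045, -49208/4045)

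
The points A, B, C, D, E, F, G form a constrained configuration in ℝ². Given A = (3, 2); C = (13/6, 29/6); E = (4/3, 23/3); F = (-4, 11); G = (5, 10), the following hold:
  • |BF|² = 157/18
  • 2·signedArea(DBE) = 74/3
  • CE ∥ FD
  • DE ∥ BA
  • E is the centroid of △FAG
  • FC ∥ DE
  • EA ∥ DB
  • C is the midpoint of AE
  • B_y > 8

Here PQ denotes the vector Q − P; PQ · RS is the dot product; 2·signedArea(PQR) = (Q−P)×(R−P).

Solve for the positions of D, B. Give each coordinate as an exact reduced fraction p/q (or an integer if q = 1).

B = (-19/6, 49/6)
D = (-29/6, 83/6)

1. D_x = -29/6  [FC ∥ DE ∩ CE ∥ FD]
2. D_y = 83/6  [FC ∥ DE ∩ CE ∥ FD]
   → D = (-29/6, 83/6)
3. B_x = -19/6  [DE ∥ BA ∩ EA ∥ DB]
4. B_y = 49/6  [DE ∥ BA ∩ EA ∥ DB]
   → B = (-19/6, 49/6)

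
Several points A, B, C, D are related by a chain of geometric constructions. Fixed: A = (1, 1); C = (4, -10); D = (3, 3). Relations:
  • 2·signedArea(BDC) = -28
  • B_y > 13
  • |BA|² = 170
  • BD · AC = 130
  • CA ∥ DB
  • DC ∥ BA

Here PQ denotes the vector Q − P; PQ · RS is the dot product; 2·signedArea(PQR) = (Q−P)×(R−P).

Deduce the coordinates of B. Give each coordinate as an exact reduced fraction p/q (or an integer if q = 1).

1. B_x = 0  [DC ∥ BA ∩ CA ∥ DB]
2. B_y = 14  [DC ∥ BA ∩ CA ∥ DB]
   → B = (0, 14)

B = (0, 14)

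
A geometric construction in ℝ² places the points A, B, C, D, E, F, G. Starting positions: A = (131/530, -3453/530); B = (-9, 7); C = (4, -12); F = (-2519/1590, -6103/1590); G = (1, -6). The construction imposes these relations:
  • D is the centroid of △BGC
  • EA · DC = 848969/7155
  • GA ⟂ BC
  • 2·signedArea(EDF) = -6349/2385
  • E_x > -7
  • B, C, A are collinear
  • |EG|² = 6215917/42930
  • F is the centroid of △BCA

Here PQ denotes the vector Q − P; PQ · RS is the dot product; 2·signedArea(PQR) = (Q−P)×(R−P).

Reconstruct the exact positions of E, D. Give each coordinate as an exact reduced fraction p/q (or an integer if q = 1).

1. D_x = -4/3  [D is the centroid of △BGC]
2. D_y = -11/3  [D is the centroid of △BGC]
   → D = (-4/3, -11/3)
3. E_x = -31139/4770  [2·signedArea(EDF) = -6349/2385 ∩ EA · DC = 848969/7155]
4. E_y = 16157/4770  [2·signedArea(EDF) = -6349/2385 ∩ EA · DC = 848969/7155]
   → E = (-31139/4770, 16157/4770)

D = (-4/3, -11/3)
E = (-31139/4770, 16157/4770)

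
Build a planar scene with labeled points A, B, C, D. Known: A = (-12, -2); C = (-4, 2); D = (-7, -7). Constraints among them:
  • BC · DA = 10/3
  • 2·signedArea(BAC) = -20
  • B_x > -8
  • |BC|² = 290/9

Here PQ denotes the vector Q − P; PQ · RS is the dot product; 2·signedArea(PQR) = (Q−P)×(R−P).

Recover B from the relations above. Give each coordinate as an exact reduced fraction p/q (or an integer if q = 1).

1. B_x = -23/3  [BC · DA = 10/3 ∩ 2·signedArea(BAC) = -20]
2. B_y = -7/3  [BC · DA = 10/3 ∩ 2·signedArea(BAC) = -20]
   → B = (-23/3, -7/3)

B = (-23/3, -7/3)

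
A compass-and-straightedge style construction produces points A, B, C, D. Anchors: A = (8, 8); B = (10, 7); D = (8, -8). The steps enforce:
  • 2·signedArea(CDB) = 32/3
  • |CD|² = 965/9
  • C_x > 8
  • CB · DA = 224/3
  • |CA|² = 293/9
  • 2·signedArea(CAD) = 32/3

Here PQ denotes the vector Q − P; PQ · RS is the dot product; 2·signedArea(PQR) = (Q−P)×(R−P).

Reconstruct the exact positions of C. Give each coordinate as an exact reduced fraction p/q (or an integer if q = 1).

1. C_x = 26/3  [2·signedArea(CDB) = 32/3 ∩ 2·signedArea(CAD) = 32/3]
2. C_y = 7/3  [2·signedArea(CDB) = 32/3 ∩ 2·signedArea(CAD) = 32/3]
   → C = (26/3, 7/3)

C = (26/3, 7/3)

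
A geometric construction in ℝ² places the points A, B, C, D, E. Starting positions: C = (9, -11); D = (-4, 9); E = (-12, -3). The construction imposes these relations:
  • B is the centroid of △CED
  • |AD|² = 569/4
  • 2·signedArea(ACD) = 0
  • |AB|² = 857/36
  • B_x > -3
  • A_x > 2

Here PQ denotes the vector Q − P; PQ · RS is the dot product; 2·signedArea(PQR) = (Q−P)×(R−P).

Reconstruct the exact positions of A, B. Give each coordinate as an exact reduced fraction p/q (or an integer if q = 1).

A = (5/2, -1)
B = (-7/3, -5/3)

1. A_x = 5/2  [line -20·x + -13·y + 37 = 0 ∩ |AD|² = 569/4]
2. A_y = -1  [line -20·x + -13·y + 37 = 0 ∩ |AD|² = 569/4]
   → A = (5/2, -1)
3. B_x = -7/3  [B is the centroid of △CED]
4. B_y = -5/3  [B is the centroid of △CED]
   → B = (-7/3, -5/3)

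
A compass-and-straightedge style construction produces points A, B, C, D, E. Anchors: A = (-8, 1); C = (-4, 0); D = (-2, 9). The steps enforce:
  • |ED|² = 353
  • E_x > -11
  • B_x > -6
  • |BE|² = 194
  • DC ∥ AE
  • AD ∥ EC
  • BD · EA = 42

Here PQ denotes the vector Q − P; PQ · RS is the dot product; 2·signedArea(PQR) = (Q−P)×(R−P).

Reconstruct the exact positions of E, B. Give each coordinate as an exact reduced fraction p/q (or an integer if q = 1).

1. E_x = -10  [AD ∥ EC ∩ DC ∥ AE]
2. E_y = -8  [AD ∥ EC ∩ DC ∥ AE]
   → E = (-10, -8)
3. B_x = -5  [line -2·x + -9·y + 35 = 0 ∩ |BE|² = 194]
4. B_y = 5  [line -2·x + -9·y + 35 = 0 ∩ |BE|² = 194]
   → B = (-5, 5)

B = (-5, 5)
E = (-10, -8)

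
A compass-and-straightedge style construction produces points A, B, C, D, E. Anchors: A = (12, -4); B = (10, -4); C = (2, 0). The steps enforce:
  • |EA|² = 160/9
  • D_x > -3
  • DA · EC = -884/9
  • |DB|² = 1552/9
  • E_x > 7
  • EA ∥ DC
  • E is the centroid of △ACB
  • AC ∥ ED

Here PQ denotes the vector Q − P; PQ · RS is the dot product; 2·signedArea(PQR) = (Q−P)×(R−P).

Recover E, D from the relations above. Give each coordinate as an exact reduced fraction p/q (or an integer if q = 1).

1. E_x = 8  [E is the centroid of △ACB]
2. E_y = -8/3  [E is the centroid of △ACB]
   → E = (8, -8/3)
3. D_x = -2  [EA ∥ DC ∩ AC ∥ ED]
4. D_y = 4/3  [EA ∥ DC ∩ AC ∥ ED]
   → D = (-2, 4/3)

D = (-2, 4/3)
E = (8, -8/3)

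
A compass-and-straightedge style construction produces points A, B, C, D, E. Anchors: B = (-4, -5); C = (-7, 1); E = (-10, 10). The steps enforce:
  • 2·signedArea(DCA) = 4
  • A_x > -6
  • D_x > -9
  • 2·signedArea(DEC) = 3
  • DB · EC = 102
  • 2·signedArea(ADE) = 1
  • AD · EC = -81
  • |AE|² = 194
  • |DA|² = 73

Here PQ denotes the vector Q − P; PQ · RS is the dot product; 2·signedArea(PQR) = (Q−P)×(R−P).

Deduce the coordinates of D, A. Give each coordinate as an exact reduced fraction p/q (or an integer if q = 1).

1. D_x = -8  [2·signedArea(DEC) = 3 ∩ DB · EC = 102]
2. D_y = 5  [2·signedArea(DEC) = 3 ∩ DB · EC = 102]
   → D = (-8, 5)
3. A_x = -5  [2·signedArea(ADE) = 1 ∩ 2·signedArea(DCA) = 4]
4. A_y = -3  [2·signedArea(ADE) = 1 ∩ 2·signedArea(DCA) = 4]
   → A = (-5, -3)

A = (-5, -3)
D = (-8, 5)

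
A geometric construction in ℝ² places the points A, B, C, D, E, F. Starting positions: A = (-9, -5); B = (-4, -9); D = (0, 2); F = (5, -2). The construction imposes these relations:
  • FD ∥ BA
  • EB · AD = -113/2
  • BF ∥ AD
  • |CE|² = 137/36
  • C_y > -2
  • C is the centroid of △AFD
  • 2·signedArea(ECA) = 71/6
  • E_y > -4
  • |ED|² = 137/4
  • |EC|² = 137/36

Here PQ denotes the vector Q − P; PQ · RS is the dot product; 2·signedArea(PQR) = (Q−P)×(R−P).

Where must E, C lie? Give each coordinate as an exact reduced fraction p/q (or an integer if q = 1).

1. C_x = -4/3  [C is the centroid of △AFD]
2. C_y = -5/3  [C is the centroid of △AFD]
   → C = (-4/3, -5/3)
3. E_x = -2  [2·signedArea(ECA) = 71/6 ∩ EB · AD = -113/2]
4. E_y = -7/2  [2·signedArea(ECA) = 71/6 ∩ EB · AD = -113/2]
   → E = (-2, -7/2)

C = (-4/3, -5/3)
E = (-2, -7/2)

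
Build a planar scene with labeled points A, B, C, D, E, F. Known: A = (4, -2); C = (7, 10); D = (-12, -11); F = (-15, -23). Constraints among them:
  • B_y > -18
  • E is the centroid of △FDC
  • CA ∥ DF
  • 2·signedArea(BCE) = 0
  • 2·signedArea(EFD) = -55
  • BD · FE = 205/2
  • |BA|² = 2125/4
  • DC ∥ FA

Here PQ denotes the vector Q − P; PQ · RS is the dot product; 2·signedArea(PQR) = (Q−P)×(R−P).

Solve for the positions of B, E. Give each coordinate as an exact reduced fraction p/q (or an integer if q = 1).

B = (-27/2, -17)
E = (-20/3, -8)

1. E_x = -20/3  [E is the centroid of △FDC]
2. E_y = -8  [E is the centroid of △FDC]
   → E = (-20/3, -8)
3. B_x = -27/2  [2·signedArea(BCE) = 0 ∩ BD · FE = 205/2]
4. B_y = -17  [2·signedArea(BCE) = 0 ∩ BD · FE = 205/2]
   → B = (-27/2, -17)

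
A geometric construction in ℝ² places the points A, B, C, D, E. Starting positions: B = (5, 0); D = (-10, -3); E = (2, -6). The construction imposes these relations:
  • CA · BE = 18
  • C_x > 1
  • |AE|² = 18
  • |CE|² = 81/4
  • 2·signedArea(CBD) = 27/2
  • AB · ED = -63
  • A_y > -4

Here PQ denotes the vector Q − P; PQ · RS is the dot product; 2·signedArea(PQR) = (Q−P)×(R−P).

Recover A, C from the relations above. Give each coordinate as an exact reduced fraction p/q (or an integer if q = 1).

A = (-1, -3)
C = (2, -3/2)

1. A_x = -1  [line 12·x + -3·y + 3 = 0 ∩ |AE|² = 18]
2. A_y = -3  [line 12·x + -3·y + 3 = 0 ∩ |AE|² = 18]
   → A = (-1, -3)
3. C_x = 2  [CA · BE = 18 ∩ 2·signedArea(CBD) = 27/2]
4. C_y = -3/2  [CA · BE = 18 ∩ 2·signedArea(CBD) = 27/2]
   → C = (2, -3/2)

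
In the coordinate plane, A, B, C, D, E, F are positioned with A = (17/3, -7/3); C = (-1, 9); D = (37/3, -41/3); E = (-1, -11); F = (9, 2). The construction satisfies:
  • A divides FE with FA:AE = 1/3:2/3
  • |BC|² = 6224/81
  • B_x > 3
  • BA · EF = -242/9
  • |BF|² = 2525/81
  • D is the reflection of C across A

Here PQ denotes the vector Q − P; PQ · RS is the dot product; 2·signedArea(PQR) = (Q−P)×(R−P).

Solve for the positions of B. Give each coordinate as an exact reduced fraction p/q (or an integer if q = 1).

B = (31/9, 13/9)

1. B_x = 31/9  [line -10·x + -13·y + 479/9 = 0 ∩ |BC|² = 6224/81]
2. B_y = 13/9  [line -10·x + -13·y + 479/9 = 0 ∩ |BC|² = 6224/81]
   → B = (31/9, 13/9)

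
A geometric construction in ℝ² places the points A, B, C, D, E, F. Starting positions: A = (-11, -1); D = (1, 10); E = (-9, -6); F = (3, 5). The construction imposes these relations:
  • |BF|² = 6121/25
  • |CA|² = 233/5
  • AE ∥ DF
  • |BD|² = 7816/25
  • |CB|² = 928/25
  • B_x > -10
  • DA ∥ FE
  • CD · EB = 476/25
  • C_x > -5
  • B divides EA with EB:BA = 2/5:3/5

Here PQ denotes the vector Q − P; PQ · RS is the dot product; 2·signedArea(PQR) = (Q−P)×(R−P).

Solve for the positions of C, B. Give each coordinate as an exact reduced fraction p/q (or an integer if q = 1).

B = (-49/5, -4)
C = (-21/5, -8/5)

1. B_x = -49/5  [B divides EA with EB:BA = 2/5:3/5]
2. B_y = -4  [B divides EA with EB:BA = 2/5:3/5]
   → B = (-49/5, -4)
3. C_x = -21/5  [line 4/5·x + -2·y + 4/25 = 0 ∩ |CB|² = 928/25]
4. C_y = -8/5  [line 4/5·x + -2·y + 4/25 = 0 ∩ |CB|² = 928/25]
   → C = (-21/5, -8/5)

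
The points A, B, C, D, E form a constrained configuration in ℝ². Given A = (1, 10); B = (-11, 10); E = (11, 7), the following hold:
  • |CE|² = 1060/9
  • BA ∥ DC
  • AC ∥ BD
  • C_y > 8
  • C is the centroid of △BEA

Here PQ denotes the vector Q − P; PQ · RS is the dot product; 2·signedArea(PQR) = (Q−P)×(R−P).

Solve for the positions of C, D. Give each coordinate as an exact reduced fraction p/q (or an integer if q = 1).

1. C_x = 1/3  [C is the centroid of △BEA]
2. C_y = 9  [C is the centroid of △BEA]
   → C = (1/3, 9)
3. D_x = -35/3  [BA ∥ DC ∩ AC ∥ BD]
4. D_y = 9  [BA ∥ DC ∩ AC ∥ BD]
   → D = (-35/3, 9)

C = (1/3, 9)
D = (-35/3, 9)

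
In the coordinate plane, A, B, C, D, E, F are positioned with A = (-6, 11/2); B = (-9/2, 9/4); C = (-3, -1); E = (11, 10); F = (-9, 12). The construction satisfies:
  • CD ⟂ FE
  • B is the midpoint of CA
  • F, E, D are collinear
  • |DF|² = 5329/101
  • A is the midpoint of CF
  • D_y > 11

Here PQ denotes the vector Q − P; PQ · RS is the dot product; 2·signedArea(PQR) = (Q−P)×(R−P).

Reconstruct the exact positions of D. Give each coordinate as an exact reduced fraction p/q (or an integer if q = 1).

D = (-179/101, 1139/101)

1. D_x = -179/101  [F, E, D are collinear ∩ CD ⟂ FE]
2. D_y = 1139/101  [F, E, D are collinear ∩ CD ⟂ FE]
   → D = (-179/101, 1139/101)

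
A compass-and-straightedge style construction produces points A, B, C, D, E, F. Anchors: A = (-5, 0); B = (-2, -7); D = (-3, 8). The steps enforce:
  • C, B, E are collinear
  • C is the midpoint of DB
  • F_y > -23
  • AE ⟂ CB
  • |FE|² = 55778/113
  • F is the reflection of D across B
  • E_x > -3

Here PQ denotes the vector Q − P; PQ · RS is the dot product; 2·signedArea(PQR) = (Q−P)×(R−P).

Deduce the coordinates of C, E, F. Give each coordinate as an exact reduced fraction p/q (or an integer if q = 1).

1. C_x = -5/2  [C is the midpoint of DB]
2. C_y = 1/2  [C is the midpoint of DB]
   → C = (-5/2, 1/2)
3. E_x = -280/113  [C, B, E are collinear ∩ AE ⟂ CB]
4. E_y = 19/113  [C, B, E are collinear ∩ AE ⟂ CB]
   → E = (-280/113, 19/113)
5. F_x = -1  [F is the reflection of D across B]
6. F_y = -22  [F is the reflection of D across B]
   → F = (-1, -22)

C = (-5/2, 1/2)
E = (-280/113, 19/113)
F = (-1, -22)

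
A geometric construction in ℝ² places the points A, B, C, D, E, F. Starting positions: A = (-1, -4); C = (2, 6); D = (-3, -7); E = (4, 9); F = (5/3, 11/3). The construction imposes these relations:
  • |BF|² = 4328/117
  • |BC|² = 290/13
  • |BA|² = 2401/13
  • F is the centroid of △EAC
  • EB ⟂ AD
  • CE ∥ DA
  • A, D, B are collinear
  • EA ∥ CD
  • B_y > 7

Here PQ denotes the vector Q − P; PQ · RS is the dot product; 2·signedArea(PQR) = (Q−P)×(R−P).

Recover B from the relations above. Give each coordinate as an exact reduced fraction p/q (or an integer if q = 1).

1. B_x = 85/13  [A, D, B are collinear ∩ EB ⟂ AD]
2. B_y = 95/13  [A, D, B are collinear ∩ EB ⟂ AD]
   → B = (85/13, 95/13)

B = (85/13, 95/13)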